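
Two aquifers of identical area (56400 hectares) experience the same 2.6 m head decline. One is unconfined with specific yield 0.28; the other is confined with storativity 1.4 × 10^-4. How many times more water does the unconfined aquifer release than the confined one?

ΔV_u / ΔV_c ≈ 2000

A = 56400 hectares = 5.64 × 10^8 m²
Unconfined: ΔV_u = Sy × A × Δh = 0.28 × 5.64 × 10^8 × 2.6 = 4.106 × 10^8 m³
Confined: ΔV_c = S × A × Δh = 1.4 × 10^-4 × 5.64 × 10^8 × 2.6 = 2.053 × 10^5 m³
Ratio = ΔV_u / ΔV_c = Sy / S = 0.28 / 1.4 × 10^-4 = 2000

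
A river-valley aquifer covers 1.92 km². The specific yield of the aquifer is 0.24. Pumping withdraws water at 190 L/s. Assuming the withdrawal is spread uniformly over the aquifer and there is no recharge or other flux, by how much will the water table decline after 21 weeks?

A = 1.92 km² = 1.92 × 10^6 m²
Q = 190 L/s = 16420 m³/d
t = 21 weeks = 147 d
ΔV = Q × t = 16420 m³/d × 147 d = 2.413 × 10^6 m³
Δh = ΔV / (Sy × A) = 2.413 × 10^6 / (0.24 × 1.92 × 10^6) = 5.237 m

Δh ≈ 5.24 m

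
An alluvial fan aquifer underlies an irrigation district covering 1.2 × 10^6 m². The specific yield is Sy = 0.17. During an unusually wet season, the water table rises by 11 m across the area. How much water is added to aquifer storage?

ΔV = Sy × A × Δh = 0.17 × 1.2 × 10^6 m² × 11 m = 2.244 × 10^6 m³

ΔV ≈ 2.24 × 10^6 m³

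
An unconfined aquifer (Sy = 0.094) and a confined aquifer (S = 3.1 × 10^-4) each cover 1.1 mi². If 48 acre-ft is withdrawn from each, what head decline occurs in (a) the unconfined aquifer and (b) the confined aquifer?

Δh_u ≈ 0.221 m; Δh_c ≈ 67 m

A = 1.1 mi² = 2.849 × 10^6 m²
ΔV = 48 acre-ft = 59210 m³
Unconfined: Δh_u = ΔV/(Sy·A) = 59210/(0.094 × 2.849 × 10^6) = 0.2211 m
Confined: Δh_c = ΔV/(S·A) = 59210/(3.1 × 10^-4 × 2.849 × 10^6) = 67.04 m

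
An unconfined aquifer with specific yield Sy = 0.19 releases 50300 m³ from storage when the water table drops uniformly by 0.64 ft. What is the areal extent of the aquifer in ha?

A ≈ 136 ha

Δh = 0.64 ft = 0.1951 m
A = ΔV / (Sy × Δh) = 50300 / (0.19 × 0.1951) = 1.357 × 10^6 m²
A = 1.357 × 10^6 m² = 135.7 ha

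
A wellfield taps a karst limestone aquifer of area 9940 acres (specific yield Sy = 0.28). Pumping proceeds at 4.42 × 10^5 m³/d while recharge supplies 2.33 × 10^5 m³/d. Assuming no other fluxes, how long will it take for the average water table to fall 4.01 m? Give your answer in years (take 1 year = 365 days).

A = 9940 acres = 4.023 × 10^7 m²
ΔV = Sy × A × Δh = 0.28 × 4.023 × 10^7 × 4.01 = 4.517 × 10^7 m³
Net withdrawal = 4.42 × 10^5 − 2.33 × 10^5 = 2.09 × 10^5 m³/d
t = ΔV / Q = 4.517 × 10^7 m³ / 2.09 × 10^5 m³/d = 216.1 d
t = 216.1 d ≈ 0.5921 years

t ≈ 0.592 years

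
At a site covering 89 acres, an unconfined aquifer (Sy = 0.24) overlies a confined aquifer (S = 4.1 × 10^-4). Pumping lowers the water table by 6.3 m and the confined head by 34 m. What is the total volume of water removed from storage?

A = 89 acres = 3.602 × 10^5 m²
Unconfined: ΔV_u = Sy × A × Δh_u = 0.24 × 3.602 × 10^5 × 6.3 = 5.446 × 10^5 m³
Confined: ΔV_c = S × A × Δh_c = 4.1 × 10^-4 × 3.602 × 10^5 × 34 = 5021 m³
Total ΔV = 5.446 × 10^5 + 5021 = 5.496 × 10^5 m³

ΔV ≈ 5.5 × 10^5 m³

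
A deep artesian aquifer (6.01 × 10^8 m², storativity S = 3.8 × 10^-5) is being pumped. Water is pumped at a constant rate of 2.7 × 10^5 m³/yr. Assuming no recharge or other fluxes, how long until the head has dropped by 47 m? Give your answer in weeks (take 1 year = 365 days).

ΔV = S × A × Δh = 3.8 × 10^-5 × 6.01 × 10^8 × 47 = 1.073 × 10^6 m³
Q = 2.7 × 10^5 m³/yr = 739.7 m³/d
t = ΔV / Q = 1.073 × 10^6 m³ / 739.7 m³/d = 1451 d
t = 1451 d ≈ 207.3 weeks

t ≈ 207 weeks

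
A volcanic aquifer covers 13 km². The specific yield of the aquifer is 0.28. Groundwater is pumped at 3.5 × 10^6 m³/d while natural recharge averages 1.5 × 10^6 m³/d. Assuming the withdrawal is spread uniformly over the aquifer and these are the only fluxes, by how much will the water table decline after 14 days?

A = 13 km² = 1.3 × 10^7 m²
Net abstraction = 3.5 × 10^6 − 1.5 × 10^6 = 2 × 10^6 m³/d
ΔV = Q × t = 2 × 10^6 m³/d × 14 d = 2.8 × 10^7 m³
Δh = ΔV / (Sy × A) = 2.8 × 10^7 / (0.28 × 1.3 × 10^7) = 7.692 m

Δh ≈ 7.69 m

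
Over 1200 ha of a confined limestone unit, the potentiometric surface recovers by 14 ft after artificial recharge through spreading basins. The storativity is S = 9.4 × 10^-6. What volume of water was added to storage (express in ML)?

ΔV ≈ 0.481 ML

A = 1200 ha = 1.2 × 10^7 m²
Δh = 14 ft = 4.267 m
ΔV = S × A × Δh = 9.4 × 10^-6 × 1.2 × 10^7 m² × 4.267 m = 481.3 m³
ΔV = 481.3 m³ = 0.4813 ML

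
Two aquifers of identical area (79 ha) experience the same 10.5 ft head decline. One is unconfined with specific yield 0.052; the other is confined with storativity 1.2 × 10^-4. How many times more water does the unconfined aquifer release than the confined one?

A = 79 ha = 7.9 × 10^5 m²
Δh = 10.5 ft = 3.2 m
Unconfined: ΔV_u = Sy × A × Δh = 0.052 × 7.9 × 10^5 × 3.2 = 1.315 × 10^5 m³
Confined: ΔV_c = S × A × Δh = 1.2 × 10^-4 × 7.9 × 10^5 × 3.2 = 303.4 m³
Ratio = ΔV_u / ΔV_c = Sy / S = 0.052 / 1.2 × 10^-4 = 433.3

ΔV_u / ΔV_c ≈ 433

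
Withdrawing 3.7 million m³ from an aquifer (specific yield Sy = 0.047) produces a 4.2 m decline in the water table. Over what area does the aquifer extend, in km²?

ΔV = 3.7 million m³ = 3.7 × 10^6 m³
A = ΔV / (Sy × Δh) = 3.7 × 10^6 / (0.047 × 4.2) = 1.874 × 10^7 m²
A = 1.874 × 10^7 m² = 18.74 km²

A ≈ 18.7 km²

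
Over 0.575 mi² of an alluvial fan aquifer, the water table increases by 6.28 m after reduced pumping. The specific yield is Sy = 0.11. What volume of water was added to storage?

ΔV ≈ 1.03 × 10^6 m³

A = 0.575 mi² = 1.489 × 10^6 m²
ΔV = Sy × A × Δh = 0.11 × 1.489 × 10^6 m² × 6.28 m = 1.029 × 10^6 m³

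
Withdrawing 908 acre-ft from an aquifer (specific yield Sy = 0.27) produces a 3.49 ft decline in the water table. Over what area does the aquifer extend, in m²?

A ≈ 3.9 × 10^6 m²

Δh = 3.49 ft = 1.064 m
ΔV = 908 acre-ft = 1.12 × 10^6 m³
A = ΔV / (Sy × Δh) = 1.12 × 10^6 / (0.27 × 1.064) = 3.9 × 10^6 m²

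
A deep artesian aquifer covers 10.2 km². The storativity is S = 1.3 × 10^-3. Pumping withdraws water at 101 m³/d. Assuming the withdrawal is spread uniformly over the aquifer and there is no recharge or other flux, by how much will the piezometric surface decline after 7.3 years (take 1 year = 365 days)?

Δh ≈ 20.3 m

A = 10.2 km² = 1.02 × 10^7 m²
t = 7.3 years = 2664 d
ΔV = Q × t = 101 m³/d × 2664 d = 2.691 × 10^5 m³
Δh = ΔV / (S × A) = 2.691 × 10^5 / (0.0013 × 1.02 × 10^7) = 20.3 m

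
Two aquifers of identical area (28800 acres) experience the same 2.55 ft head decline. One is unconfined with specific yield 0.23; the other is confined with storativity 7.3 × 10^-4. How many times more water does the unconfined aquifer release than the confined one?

A = 28800 acres = 1.165 × 10^8 m²
Δh = 2.55 ft = 0.7772 m
Unconfined: ΔV_u = Sy × A × Δh = 0.23 × 1.165 × 10^8 × 0.7772 = 2.083 × 10^7 m³
Confined: ΔV_c = S × A × Δh = 7.3 × 10^-4 × 1.165 × 10^8 × 0.7772 = 66130 m³
Ratio = ΔV_u / ΔV_c = Sy / S = 0.23 / 7.3 × 10^-4 = 315.1

ΔV_u / ΔV_c ≈ 315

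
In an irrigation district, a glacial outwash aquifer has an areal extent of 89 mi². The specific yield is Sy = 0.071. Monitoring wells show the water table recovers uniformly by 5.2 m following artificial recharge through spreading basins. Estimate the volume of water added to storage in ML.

ΔV ≈ 85100 ML

A = 89 mi² = 2.305 × 10^8 m²
ΔV = Sy × A × Δh = 0.071 × 2.305 × 10^8 m² × 5.2 m = 8.51 × 10^7 m³
ΔV = 8.51 × 10^7 m³ = 85100 ML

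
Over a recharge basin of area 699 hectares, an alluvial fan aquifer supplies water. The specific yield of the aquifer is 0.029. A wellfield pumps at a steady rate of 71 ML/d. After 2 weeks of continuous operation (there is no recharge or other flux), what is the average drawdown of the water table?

A = 699 hectares = 6.99 × 10^6 m²
Q = 71 ML/d = 71000 m³/d
t = 2 weeks = 14 d
ΔV = Q × t = 71000 m³/d × 14 d = 9.94 × 10^5 m³
Δh = ΔV / (Sy × A) = 9.94 × 10^5 / (0.029 × 6.99 × 10^6) = 4.904 m

Δh ≈ 4.9 m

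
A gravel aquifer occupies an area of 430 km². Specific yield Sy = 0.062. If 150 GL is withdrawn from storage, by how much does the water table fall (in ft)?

A = 430 km² = 4.3 × 10^8 m²
ΔV = 150 GL = 1.5 × 10^8 m³
Δh = ΔV / (Sy × A) = 1.5 × 10^8 m³ / (0.062 × 4.3 × 10^8 m²) = 5.626 m
Δh = 5.626 m = 18.46 ft

Δh ≈ 18.5 ft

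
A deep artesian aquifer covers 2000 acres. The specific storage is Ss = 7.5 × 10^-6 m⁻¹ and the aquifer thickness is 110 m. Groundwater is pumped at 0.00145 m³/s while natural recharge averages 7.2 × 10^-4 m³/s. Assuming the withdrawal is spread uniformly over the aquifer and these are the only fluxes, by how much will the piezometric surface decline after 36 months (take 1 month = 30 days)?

S = Ss × b = 7.5 × 10^-6 m⁻¹ × 110 m = 8.25 × 10^-4
A = 2000 acres = 8.094 × 10^6 m²
Net abstraction = 0.00145 − 7.2 × 10^-4 = 7.3 × 10^-4 m³/s
Q_net = 7.3 × 10^-4 m³/s = 63.07 m³/d
t = 36 months = 1080 d
ΔV = Q × t = 63.07 m³/d × 1080 d = 68120 m³
Δh = ΔV / (S × A) = 68120 / (8.25 × 10^-4 × 8.094 × 10^6) = 10.2 m

Δh ≈ 10.2 m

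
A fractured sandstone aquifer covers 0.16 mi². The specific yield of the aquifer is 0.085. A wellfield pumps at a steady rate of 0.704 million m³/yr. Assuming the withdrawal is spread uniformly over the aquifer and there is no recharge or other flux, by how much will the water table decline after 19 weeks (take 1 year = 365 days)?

A = 0.16 mi² = 4.144 × 10^5 m²
Q = 0.704 million m³/yr = 1929 m³/d
t = 19 weeks = 133 d
ΔV = Q × t = 1929 m³/d × 133 d = 2.565 × 10^5 m³
Δh = ΔV / (Sy × A) = 2.565 × 10^5 / (0.085 × 4.144 × 10^5) = 7.283 m

Δh ≈ 7.28 m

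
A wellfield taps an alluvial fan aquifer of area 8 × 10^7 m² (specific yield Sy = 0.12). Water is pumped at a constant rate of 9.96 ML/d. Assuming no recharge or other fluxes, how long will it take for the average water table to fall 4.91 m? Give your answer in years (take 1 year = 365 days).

ΔV = Sy × A × Δh = 0.12 × 8 × 10^7 × 4.91 = 4.714 × 10^7 m³
Q = 9.96 ML/d = 9960 m³/d
t = ΔV / Q = 4.714 × 10^7 m³ / 9960 m³/d = 4733 d
t = 4733 d ≈ 12.97 years

t ≈ 13 years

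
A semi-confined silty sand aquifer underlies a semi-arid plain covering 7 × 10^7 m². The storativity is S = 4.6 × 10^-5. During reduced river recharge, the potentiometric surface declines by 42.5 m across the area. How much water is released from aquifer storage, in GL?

ΔV = S × A × Δh = 4.6 × 10^-5 × 7 × 10^7 m² × 42.5 m = 1.369 × 10^5 m³
ΔV = 1.369 × 10^5 m³ = 0.1368 GL

ΔV ≈ 0.137 GL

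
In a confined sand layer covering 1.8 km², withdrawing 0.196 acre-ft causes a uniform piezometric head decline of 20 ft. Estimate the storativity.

S ≈ 2.2 × 10^-5

A = 1.8 km² = 1.8 × 10^6 m²
Δh = 20 ft = 6.096 m
ΔV = 0.196 acre-ft = 241.8 m³
S = ΔV / (A × Δh) = 241.8 m³ / (1.8 × 10^6 m² × 6.096 m) = 2.203 × 10^-5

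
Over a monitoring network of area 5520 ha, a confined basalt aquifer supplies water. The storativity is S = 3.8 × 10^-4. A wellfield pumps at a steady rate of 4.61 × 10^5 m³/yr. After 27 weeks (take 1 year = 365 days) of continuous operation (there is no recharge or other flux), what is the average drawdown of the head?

Δh ≈ 11.4 m

A = 5520 ha = 5.52 × 10^7 m²
Q = 4.61 × 10^5 m³/yr = 1263 m³/d
t = 27 weeks = 189 d
ΔV = Q × t = 1263 m³/d × 189 d = 2.387 × 10^5 m³
Δh = ΔV / (S × A) = 2.387 × 10^5 / (3.8 × 10^-4 × 5.52 × 10^7) = 11.38 m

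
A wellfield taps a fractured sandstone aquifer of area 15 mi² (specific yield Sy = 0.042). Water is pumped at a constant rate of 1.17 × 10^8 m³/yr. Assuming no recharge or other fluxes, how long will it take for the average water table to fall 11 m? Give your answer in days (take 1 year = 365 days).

t ≈ 56 days

A = 15 mi² = 3.885 × 10^7 m²
ΔV = Sy × A × Δh = 0.042 × 3.885 × 10^7 × 11 = 1.795 × 10^7 m³
Q = 1.17 × 10^8 m³/yr = 3.205 × 10^5 m³/d
t = ΔV / Q = 1.795 × 10^7 m³ / 3.205 × 10^5 m³/d = 55.99 d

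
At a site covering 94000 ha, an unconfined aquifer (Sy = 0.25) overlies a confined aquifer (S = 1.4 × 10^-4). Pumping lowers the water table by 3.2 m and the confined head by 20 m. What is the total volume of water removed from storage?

ΔV ≈ 7.55 × 10^8 m³

A = 94000 ha = 9.4 × 10^8 m²
Unconfined: ΔV_u = Sy × A × Δh_u = 0.25 × 9.4 × 10^8 × 3.2 = 7.52 × 10^8 m³
Confined: ΔV_c = S × A × Δh_c = 1.4 × 10^-4 × 9.4 × 10^8 × 20 = 2.632 × 10^6 m³
Total ΔV = 7.52 × 10^8 + 2.632 × 10^6 = 7.546 × 10^8 m³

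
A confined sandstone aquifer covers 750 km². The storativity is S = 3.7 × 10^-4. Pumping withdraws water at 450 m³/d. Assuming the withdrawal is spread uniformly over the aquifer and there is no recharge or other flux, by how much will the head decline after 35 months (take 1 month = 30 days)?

Δh ≈ 1.7 m

A = 750 km² = 7.5 × 10^8 m²
t = 35 months = 1050 d
ΔV = Q × t = 450 m³/d × 1050 d = 4.725 × 10^5 m³
Δh = ΔV / (S × A) = 4.725 × 10^5 / (3.7 × 10^-4 × 7.5 × 10^8) = 1.703 m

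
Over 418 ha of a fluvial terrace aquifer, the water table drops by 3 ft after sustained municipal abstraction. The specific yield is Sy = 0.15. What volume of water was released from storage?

A = 418 ha = 4.18 × 10^6 m²
Δh = 3 ft = 0.9144 m
ΔV = Sy × A × Δh = 0.15 × 4.18 × 10^6 m² × 0.9144 m = 5.733 × 10^5 m³

ΔV ≈ 5.73 × 10^5 m³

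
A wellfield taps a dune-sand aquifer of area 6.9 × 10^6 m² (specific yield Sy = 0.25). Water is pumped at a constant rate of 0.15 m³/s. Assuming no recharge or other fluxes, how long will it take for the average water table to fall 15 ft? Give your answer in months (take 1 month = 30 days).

t ≈ 20.3 months

Δh = 15 ft = 4.572 m
ΔV = Sy × A × Δh = 0.25 × 6.9 × 10^6 × 4.572 = 7.887 × 10^6 m³
Q = 0.15 m³/s = 12960 m³/d
t = ΔV / Q = 7.887 × 10^6 m³ / 12960 m³/d = 608.5 d
t = 608.5 d ≈ 20.28 months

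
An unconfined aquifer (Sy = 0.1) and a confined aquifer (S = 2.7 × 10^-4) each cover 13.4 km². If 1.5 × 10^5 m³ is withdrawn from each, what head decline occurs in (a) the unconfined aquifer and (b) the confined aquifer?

Δh_u ≈ 0.112 m; Δh_c ≈ 41.5 m

A = 13.4 km² = 1.34 × 10^7 m²
Unconfined: Δh_u = ΔV/(Sy·A) = 1.5 × 10^5/(0.1 × 1.34 × 10^7) = 0.1119 m
Confined: Δh_c = ΔV/(S·A) = 1.5 × 10^5/(2.7 × 10^-4 × 1.34 × 10^7) = 41.46 m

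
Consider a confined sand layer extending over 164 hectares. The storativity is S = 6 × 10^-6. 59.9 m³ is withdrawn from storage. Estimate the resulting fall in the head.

A = 164 hectares = 1.64 × 10^6 m²
Δh = ΔV / (S × A) = 59.9 m³ / (6 × 10^-6 × 1.64 × 10^6 m²) = 6.087 m

Δh ≈ 6.09 m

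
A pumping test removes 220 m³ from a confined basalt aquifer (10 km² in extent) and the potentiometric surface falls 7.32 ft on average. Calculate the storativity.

A = 10 km² = 1 × 10^7 m²
Δh = 7.32 ft = 2.231 m
S = ΔV / (A × Δh) = 220 m³ / (1 × 10^7 m² × 2.231 m) = 9.86 × 10^-6

S ≈ 9.9 × 10^-6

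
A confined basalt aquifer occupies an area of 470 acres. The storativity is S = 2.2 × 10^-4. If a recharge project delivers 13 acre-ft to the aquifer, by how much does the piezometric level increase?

Δh ≈ 38.3 m

A = 470 acres = 1.902 × 10^6 m²
ΔV = 13 acre-ft = 16040 m³
Δh = ΔV / (S × A) = 16040 m³ / (2.2 × 10^-4 × 1.902 × 10^6 m²) = 38.32 m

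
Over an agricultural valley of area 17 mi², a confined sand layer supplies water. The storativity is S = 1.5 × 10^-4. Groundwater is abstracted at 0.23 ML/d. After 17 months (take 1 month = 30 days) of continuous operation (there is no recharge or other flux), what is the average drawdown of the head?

Δh ≈ 17.8 m

A = 17 mi² = 4.403 × 10^7 m²
Q = 0.23 ML/d = 230 m³/d
t = 17 months = 510 d
ΔV = Q × t = 230 m³/d × 510 d = 1.173 × 10^5 m³
Δh = ΔV / (S × A) = 1.173 × 10^5 / (1.5 × 10^-4 × 4.403 × 10^7) = 17.76 m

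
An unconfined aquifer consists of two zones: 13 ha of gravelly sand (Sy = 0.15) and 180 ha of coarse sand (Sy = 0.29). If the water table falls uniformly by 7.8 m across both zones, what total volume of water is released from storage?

ΔV ≈ 4.22 × 10^6 m³

A₁ = 13 ha = 1.3 × 10^5 m²; A₂ = 180 ha = 1.8 × 10^6 m²
ΔV₁ = 0.15 × 1.3 × 10^5 × 7.8 = 1.521 × 10^5 m³
ΔV₂ = 0.29 × 1.8 × 10^6 × 7.8 = 4.072 × 10^6 m³
ΔV = ΔV₁ + ΔV₂ = 4.224 × 10^6 m³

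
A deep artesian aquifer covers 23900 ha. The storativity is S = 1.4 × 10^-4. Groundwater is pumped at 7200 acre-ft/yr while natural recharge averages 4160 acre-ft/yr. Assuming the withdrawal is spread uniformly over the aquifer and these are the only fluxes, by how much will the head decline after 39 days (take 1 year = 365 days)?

A = 23900 ha = 2.39 × 10^8 m²
Net abstraction = 7200 − 4160 = 3040 acre-ft/yr
Q_net = 3040 acre-ft/yr = 10270 m³/d
ΔV = Q × t = 10270 m³/d × 39 d = 4.007 × 10^5 m³
Δh = ΔV / (S × A) = 4.007 × 10^5 / (1.4 × 10^-4 × 2.39 × 10^8) = 11.97 m

Δh ≈ 12 m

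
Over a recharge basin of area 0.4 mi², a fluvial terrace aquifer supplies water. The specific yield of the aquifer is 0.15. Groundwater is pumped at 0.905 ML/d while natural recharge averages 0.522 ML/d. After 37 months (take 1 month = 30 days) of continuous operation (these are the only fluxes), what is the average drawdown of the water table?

A = 0.4 mi² = 1.036 × 10^6 m²
Net abstraction = 0.905 − 0.522 = 0.383 ML/d
Q_net = 0.383 ML/d = 383 m³/d
t = 37 months = 1110 d
ΔV = Q × t = 383 m³/d × 1110 d = 4.251 × 10^5 m³
Δh = ΔV / (Sy × A) = 4.251 × 10^5 / (0.15 × 1.036 × 10^6) = 2.736 m

Δh ≈ 2.74 m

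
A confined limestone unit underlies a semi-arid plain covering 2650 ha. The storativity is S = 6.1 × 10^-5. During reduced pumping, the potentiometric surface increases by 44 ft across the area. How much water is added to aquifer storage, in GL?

ΔV ≈ 0.0217 GL

A = 2650 ha = 2.65 × 10^7 m²
Δh = 44 ft = 13.41 m
ΔV = S × A × Δh = 6.1 × 10^-5 × 2.65 × 10^7 m² × 13.41 m = 21680 m³
ΔV = 21680 m³ = 0.02168 GL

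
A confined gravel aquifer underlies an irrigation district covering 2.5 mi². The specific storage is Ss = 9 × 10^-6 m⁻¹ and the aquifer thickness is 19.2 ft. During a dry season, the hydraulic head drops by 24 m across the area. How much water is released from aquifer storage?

b = 19.2 ft = 5.852 m
S = Ss × b = 9 × 10^-6 m⁻¹ × 5.852 m = 5.267 × 10^-5
A = 2.5 mi² = 6.475 × 10^6 m²
ΔV = S × A × Δh = 5.267 × 10^-5 × 6.475 × 10^6 m² × 24 m = 8185 m³

ΔV ≈ 8180 m³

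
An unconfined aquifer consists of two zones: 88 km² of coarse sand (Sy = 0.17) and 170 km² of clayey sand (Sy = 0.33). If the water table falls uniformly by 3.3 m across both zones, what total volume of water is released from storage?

A₁ = 88 km² = 8.8 × 10^7 m²; A₂ = 170 km² = 1.7 × 10^8 m²
ΔV₁ = 0.17 × 8.8 × 10^7 × 3.3 = 4.937 × 10^7 m³
ΔV₂ = 0.33 × 1.7 × 10^8 × 3.3 = 1.851 × 10^8 m³
ΔV = ΔV₁ + ΔV₂ = 2.345 × 10^8 m³

ΔV ≈ 2.34 × 10^8 m³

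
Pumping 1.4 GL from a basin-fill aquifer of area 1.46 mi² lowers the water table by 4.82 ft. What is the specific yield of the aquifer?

A = 1.46 mi² = 3.781 × 10^6 m²
Δh = 4.82 ft = 1.469 m
ΔV = 1.4 GL = 1.4 × 10^6 m³
Sy = ΔV / (A × Δh) = 1.4 × 10^6 m³ / (3.781 × 10^6 m² × 1.469 m) = 0.252

Sy ≈ 0.25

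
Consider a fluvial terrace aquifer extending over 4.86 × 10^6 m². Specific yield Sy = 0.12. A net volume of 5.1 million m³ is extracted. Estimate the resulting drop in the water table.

Δh ≈ 8.74 m

ΔV = 5.1 million m³ = 5.1 × 10^6 m³
Δh = ΔV / (Sy × A) = 5.1 × 10^6 m³ / (0.12 × 4.86 × 10^6 m²) = 8.745 m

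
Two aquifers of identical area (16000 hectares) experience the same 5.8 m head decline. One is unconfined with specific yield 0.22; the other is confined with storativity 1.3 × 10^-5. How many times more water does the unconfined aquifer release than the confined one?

ΔV_u / ΔV_c ≈ 16900

A = 16000 hectares = 1.6 × 10^8 m²
Unconfined: ΔV_u = Sy × A × Δh = 0.22 × 1.6 × 10^8 × 5.8 = 2.042 × 10^8 m³
Confined: ΔV_c = S × A × Δh = 1.3 × 10^-5 × 1.6 × 10^8 × 5.8 = 12060 m³
Ratio = ΔV_u / ΔV_c = Sy / S = 0.22 / 1.3 × 10^-5 = 16920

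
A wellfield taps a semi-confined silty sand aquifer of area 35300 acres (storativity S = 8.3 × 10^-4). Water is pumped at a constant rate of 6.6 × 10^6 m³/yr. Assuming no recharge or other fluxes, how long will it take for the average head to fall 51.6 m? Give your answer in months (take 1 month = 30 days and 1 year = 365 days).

A = 35300 acres = 1.429 × 10^8 m²
ΔV = S × A × Δh = 8.3 × 10^-4 × 1.429 × 10^8 × 51.6 = 6.118 × 10^6 m³
Q = 6.6 × 10^6 m³/yr = 18080 m³/d
t = ΔV / Q = 6.118 × 10^6 m³ / 18080 m³/d = 338.4 d
t = 338.4 d ≈ 11.28 months

t ≈ 11.3 months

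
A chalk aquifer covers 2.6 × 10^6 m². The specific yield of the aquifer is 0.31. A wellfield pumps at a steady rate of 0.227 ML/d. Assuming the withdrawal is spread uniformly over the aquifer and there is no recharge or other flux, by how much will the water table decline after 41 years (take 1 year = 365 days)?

Δh ≈ 4.21 m

Q = 0.227 ML/d = 227 m³/d
t = 41 years = 14960 d
ΔV = Q × t = 227 m³/d × 14960 d = 3.397 × 10^6 m³
Δh = ΔV / (Sy × A) = 3.397 × 10^6 / (0.31 × 2.6 × 10^6) = 4.215 m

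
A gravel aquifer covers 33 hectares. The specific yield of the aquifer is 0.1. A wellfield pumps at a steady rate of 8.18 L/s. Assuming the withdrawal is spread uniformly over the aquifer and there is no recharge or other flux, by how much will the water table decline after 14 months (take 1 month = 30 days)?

A = 33 hectares = 3.3 × 10^5 m²
Q = 8.18 L/s = 706.8 m³/d
t = 14 months = 420 d
ΔV = Q × t = 706.8 m³/d × 420 d = 2.968 × 10^5 m³
Δh = ΔV / (Sy × A) = 2.968 × 10^5 / (0.1 × 3.3 × 10^5) = 8.995 m

Δh ≈ 9 m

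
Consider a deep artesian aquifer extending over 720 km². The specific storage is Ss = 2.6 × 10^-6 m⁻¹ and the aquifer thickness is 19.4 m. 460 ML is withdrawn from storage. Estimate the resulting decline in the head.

Δh ≈ 12.7 m

S = Ss × b = 2.6 × 10^-6 m⁻¹ × 19.4 m = 5.044 × 10^-5
A = 720 km² = 7.2 × 10^8 m²
ΔV = 460 ML = 4.6 × 10^5 m³
Δh = ΔV / (S × A) = 4.6 × 10^5 m³ / (5.044 × 10^-5 × 7.2 × 10^8 m²) = 12.67 m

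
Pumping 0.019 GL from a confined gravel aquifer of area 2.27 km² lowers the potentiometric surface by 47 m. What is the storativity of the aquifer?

A = 2.27 km² = 2.27 × 10^6 m²
ΔV = 0.019 GL = 19000 m³
S = ΔV / (A × Δh) = 19000 m³ / (2.27 × 10^6 m² × 47 m) = 1.781 × 10^-4

S ≈ 1.8 × 10^-4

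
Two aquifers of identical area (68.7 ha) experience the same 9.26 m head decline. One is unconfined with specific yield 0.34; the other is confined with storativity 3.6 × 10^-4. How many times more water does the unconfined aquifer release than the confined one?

A = 68.7 ha = 6.87 × 10^5 m²
Unconfined: ΔV_u = Sy × A × Δh = 0.34 × 6.87 × 10^5 × 9.26 = 2.163 × 10^6 m³
Confined: ΔV_c = S × A × Δh = 3.6 × 10^-4 × 6.87 × 10^5 × 9.26 = 2290 m³
Ratio = ΔV_u / ΔV_c = Sy / S = 0.34 / 3.6 × 10^-4 = 944.4

ΔV_u / ΔV_c ≈ 944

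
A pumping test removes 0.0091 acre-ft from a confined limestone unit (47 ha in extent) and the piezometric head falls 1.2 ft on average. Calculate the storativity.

S ≈ 6.5 × 10^-5

A = 47 ha = 4.7 × 10^5 m²
Δh = 1.2 ft = 0.3658 m
ΔV = 0.0091 acre-ft = 11.22 m³
S = ΔV / (A × Δh) = 11.22 m³ / (4.7 × 10^5 m² × 0.3658 m) = 6.53 × 10^-5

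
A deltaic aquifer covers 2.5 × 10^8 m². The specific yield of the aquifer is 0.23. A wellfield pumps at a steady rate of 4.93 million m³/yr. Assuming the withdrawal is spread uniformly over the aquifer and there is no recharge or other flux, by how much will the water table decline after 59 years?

Q = 4.93 million m³/yr = 13510 m³/d
t = 59 years = 21540 d
ΔV = Q × t = 13510 m³/d × 21540 d = 2.909 × 10^8 m³
Δh = ΔV / (Sy × A) = 2.909 × 10^8 / (0.23 × 2.5 × 10^8) = 5.059 m

Δh ≈ 5.06 m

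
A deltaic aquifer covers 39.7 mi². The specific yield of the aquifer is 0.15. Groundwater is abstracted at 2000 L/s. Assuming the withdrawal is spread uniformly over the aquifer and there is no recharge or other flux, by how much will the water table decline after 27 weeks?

Δh ≈ 2.12 m

A = 39.7 mi² = 1.028 × 10^8 m²
Q = 2000 L/s = 1.728 × 10^5 m³/d
t = 27 weeks = 189 d
ΔV = Q × t = 1.728 × 10^5 m³/d × 189 d = 3.266 × 10^7 m³
Δh = ΔV / (Sy × A) = 3.266 × 10^7 / (0.15 × 1.028 × 10^8) = 2.118 m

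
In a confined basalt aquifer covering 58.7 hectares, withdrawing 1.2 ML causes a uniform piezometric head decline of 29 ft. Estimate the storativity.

A = 58.7 hectares = 5.87 × 10^5 m²
Δh = 29 ft = 8.839 m
ΔV = 1.2 ML = 1200 m³
S = ΔV / (A × Δh) = 1200 m³ / (5.87 × 10^5 m² × 8.839 m) = 2.313 × 10^-4

S ≈ 2.3 × 10^-4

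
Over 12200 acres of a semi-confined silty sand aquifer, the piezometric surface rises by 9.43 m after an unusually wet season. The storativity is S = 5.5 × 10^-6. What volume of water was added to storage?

A = 12200 acres = 4.937 × 10^7 m²
ΔV = S × A × Δh = 5.5 × 10^-6 × 4.937 × 10^7 m² × 9.43 m = 2561 m³

ΔV ≈ 2560 m³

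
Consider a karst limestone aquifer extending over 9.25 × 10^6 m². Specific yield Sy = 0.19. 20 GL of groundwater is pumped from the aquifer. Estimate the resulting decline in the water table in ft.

ΔV = 20 GL = 2 × 10^7 m³
Δh = ΔV / (Sy × A) = 2 × 10^7 m³ / (0.19 × 9.25 × 10^6 m²) = 11.38 m
Δh = 11.38 m = 37.34 ft

Δh ≈ 37.3 ft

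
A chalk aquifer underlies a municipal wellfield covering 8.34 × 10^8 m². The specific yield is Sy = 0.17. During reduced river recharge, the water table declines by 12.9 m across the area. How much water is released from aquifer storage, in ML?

ΔV = Sy × A × Δh = 0.17 × 8.34 × 10^8 m² × 12.9 m = 1.829 × 10^9 m³
ΔV = 1.829 × 10^9 m³ = 1.829 × 10^6 ML

ΔV ≈ 1.83 × 10^6 ML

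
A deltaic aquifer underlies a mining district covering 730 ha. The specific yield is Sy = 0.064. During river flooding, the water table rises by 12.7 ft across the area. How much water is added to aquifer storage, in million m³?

ΔV ≈ 1.81 million m³

A = 730 ha = 7.3 × 10^6 m²
Δh = 12.7 ft = 3.871 m
ΔV = Sy × A × Δh = 0.064 × 7.3 × 10^6 m² × 3.871 m = 1.809 × 10^6 m³
ΔV = 1.809 × 10^6 m³ = 1.809 million m³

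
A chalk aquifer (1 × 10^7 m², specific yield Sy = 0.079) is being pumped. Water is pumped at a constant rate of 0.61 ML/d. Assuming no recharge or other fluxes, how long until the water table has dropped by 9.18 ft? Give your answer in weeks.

Δh = 9.18 ft = 2.798 m
ΔV = Sy × A × Δh = 0.079 × 1 × 10^7 × 2.798 = 2.21 × 10^6 m³
Q = 0.61 ML/d = 610 m³/d
t = ΔV / Q = 2.21 × 10^6 m³ / 610 m³/d = 3624 d
t = 3624 d ≈ 517.7 weeks

t ≈ 518 weeks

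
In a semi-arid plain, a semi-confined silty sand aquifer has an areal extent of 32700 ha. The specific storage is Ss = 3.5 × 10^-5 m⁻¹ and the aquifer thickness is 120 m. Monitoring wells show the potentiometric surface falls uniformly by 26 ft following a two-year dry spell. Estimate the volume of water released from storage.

S = Ss × b = 3.5 × 10^-5 m⁻¹ × 120 m = 4.2 × 10^-3
A = 32700 ha = 3.27 × 10^8 m²
Δh = 26 ft = 7.925 m
ΔV = S × A × Δh = 0.0042 × 3.27 × 10^8 m² × 7.925 m = 1.088 × 10^7 m³

ΔV ≈ 1.09 × 10^7 m³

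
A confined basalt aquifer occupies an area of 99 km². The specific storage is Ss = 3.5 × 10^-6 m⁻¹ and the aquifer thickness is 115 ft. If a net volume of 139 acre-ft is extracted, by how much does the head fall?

b = 115 ft = 35.05 m
S = Ss × b = 3.5 × 10^-6 m⁻¹ × 35.05 m = 1.227 × 10^-4
A = 99 km² = 9.9 × 10^7 m²
ΔV = 139 acre-ft = 1.715 × 10^5 m³
Δh = ΔV / (S × A) = 1.715 × 10^5 m³ / (1.227 × 10^-4 × 9.9 × 10^7 m²) = 14.12 m

Δh ≈ 14.1 m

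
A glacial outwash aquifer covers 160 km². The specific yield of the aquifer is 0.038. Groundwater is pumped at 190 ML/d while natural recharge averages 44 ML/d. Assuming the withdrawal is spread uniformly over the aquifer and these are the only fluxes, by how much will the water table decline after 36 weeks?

A = 160 km² = 1.6 × 10^8 m²
Net abstraction = 190 − 44 = 146 ML/d
Q_net = 146 ML/d = 1.46 × 10^5 m³/d
t = 36 weeks = 252 d
ΔV = Q × t = 1.46 × 10^5 m³/d × 252 d = 3.679 × 10^7 m³
Δh = ΔV / (Sy × A) = 3.679 × 10^7 / (0.038 × 1.6 × 10^8) = 6.051 m

Δh ≈ 6.05 m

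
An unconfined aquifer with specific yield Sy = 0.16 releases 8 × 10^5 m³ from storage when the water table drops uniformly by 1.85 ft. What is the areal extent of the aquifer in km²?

A ≈ 8.87 km²

Δh = 1.85 ft = 0.5639 m
A = ΔV / (Sy × Δh) = 8 × 10^5 / (0.16 × 0.5639) = 8.867 × 10^6 m²
A = 8.867 × 10^6 m² = 8.867 km²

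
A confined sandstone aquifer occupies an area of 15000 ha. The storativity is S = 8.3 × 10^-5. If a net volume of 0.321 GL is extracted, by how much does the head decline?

Δh ≈ 25.8 m

A = 15000 ha = 1.5 × 10^8 m²
ΔV = 0.321 GL = 3.21 × 10^5 m³
Δh = ΔV / (S × A) = 3.21 × 10^5 m³ / (8.3 × 10^-5 × 1.5 × 10^8 m²) = 25.78 m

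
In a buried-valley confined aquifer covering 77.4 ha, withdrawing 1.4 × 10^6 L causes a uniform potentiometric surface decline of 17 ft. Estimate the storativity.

A = 77.4 ha = 7.74 × 10^5 m²
Δh = 17 ft = 5.182 m
ΔV = 1.4 × 10^6 L = 1400 m³
S = ΔV / (A × Δh) = 1400 m³ / (7.74 × 10^5 m² × 5.182 m) = 3.491 × 10^-4

S ≈ 3.5 × 10^-4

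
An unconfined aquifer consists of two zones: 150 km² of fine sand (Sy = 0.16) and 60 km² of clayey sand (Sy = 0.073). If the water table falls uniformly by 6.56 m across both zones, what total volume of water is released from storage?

A₁ = 150 km² = 1.5 × 10^8 m²; A₂ = 60 km² = 6 × 10^7 m²
ΔV₁ = 0.16 × 1.5 × 10^8 × 6.56 = 1.574 × 10^8 m³
ΔV₂ = 0.073 × 6 × 10^7 × 6.56 = 2.873 × 10^7 m³
ΔV = ΔV₁ + ΔV₂ = 1.862 × 10^8 m³

ΔV ≈ 1.86 × 10^8 m³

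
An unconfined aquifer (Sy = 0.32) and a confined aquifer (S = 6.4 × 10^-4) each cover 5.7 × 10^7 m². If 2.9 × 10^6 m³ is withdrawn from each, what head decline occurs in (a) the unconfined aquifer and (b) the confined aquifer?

Unconfined: Δh_u = ΔV/(Sy·A) = 2.9 × 10^6/(0.32 × 5.7 × 10^7) = 0.159 m
Confined: Δh_c = ΔV/(S·A) = 2.9 × 10^6/(6.4 × 10^-4 × 5.7 × 10^7) = 79.5 m

Δh_u ≈ 0.159 m; Δh_c ≈ 79.5 m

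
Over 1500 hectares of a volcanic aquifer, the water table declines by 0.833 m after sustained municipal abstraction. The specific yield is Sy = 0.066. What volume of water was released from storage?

ΔV ≈ 8.25 × 10^5 m³

A = 1500 hectares = 1.5 × 10^7 m²
ΔV = Sy × A × Δh = 0.066 × 1.5 × 10^7 m² × 0.833 m = 8.247 × 10^5 m³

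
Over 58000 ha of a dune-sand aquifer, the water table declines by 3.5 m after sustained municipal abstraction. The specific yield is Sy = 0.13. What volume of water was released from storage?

A = 58000 ha = 5.8 × 10^8 m²
ΔV = Sy × A × Δh = 0.13 × 5.8 × 10^8 m² × 3.5 m = 2.639 × 10^8 m³

ΔV ≈ 2.64 × 10^8 m³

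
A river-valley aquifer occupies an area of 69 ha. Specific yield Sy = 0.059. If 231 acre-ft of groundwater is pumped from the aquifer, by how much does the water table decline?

Δh ≈ 7 m

A = 69 ha = 6.9 × 10^5 m²
ΔV = 231 acre-ft = 2.849 × 10^5 m³
Δh = ΔV / (Sy × A) = 2.849 × 10^5 m³ / (0.059 × 6.9 × 10^5 m²) = 6.999 m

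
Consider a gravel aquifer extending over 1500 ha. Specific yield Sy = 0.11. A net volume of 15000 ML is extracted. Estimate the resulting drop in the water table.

Δh ≈ 9.09 m

A = 1500 ha = 1.5 × 10^7 m²
ΔV = 15000 ML = 1.5 × 10^7 m³
Δh = ΔV / (Sy × A) = 1.5 × 10^7 m³ / (0.11 × 1.5 × 10^7 m²) = 9.091 m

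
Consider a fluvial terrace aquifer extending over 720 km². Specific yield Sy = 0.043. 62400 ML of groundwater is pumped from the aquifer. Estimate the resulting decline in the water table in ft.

Δh ≈ 6.61 ft

A = 720 km² = 7.2 × 10^8 m²
ΔV = 62400 ML = 6.24 × 10^7 m³
Δh = ΔV / (Sy × A) = 6.24 × 10^7 m³ / (0.043 × 7.2 × 10^8 m²) = 2.016 m
Δh = 2.016 m = 6.613 ft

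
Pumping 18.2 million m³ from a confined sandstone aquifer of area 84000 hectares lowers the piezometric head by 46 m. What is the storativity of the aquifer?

S ≈ 4.7 × 10^-4

A = 84000 hectares = 8.4 × 10^8 m²
ΔV = 18.2 million m³ = 1.82 × 10^7 m³
S = ΔV / (A × Δh) = 1.82 × 10^7 m³ / (8.4 × 10^8 m² × 46 m) = 4.71 × 10^-4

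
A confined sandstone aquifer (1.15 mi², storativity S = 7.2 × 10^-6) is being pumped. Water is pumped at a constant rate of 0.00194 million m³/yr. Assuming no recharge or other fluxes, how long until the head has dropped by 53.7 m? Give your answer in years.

A = 1.15 mi² = 2.978 × 10^6 m²
ΔV = S × A × Δh = 7.2 × 10^-6 × 2.978 × 10^6 × 53.7 = 1152 m³
Q = 0.00194 million m³/yr = 5.315 m³/d
t = ΔV / Q = 1152 m³ / 5.315 m³/d = 216.7 d
t = 216.7 d ≈ 0.5936 years

t ≈ 0.594 years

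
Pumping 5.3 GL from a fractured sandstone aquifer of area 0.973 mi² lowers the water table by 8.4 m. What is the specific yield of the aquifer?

Sy ≈ 0.25

A = 0.973 mi² = 2.52 × 10^6 m²
ΔV = 5.3 GL = 5.3 × 10^6 m³
Sy = ΔV / (A × Δh) = 5.3 × 10^6 m³ / (2.52 × 10^6 m² × 8.4 m) = 0.2504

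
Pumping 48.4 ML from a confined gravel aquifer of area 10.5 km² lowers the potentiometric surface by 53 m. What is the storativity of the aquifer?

A = 10.5 km² = 1.05 × 10^7 m²
ΔV = 48.4 ML = 48400 m³
S = ΔV / (A × Δh) = 48400 m³ / (1.05 × 10^7 m² × 53 m) = 8.697 × 10^-5

S ≈ 8.7 × 10^-5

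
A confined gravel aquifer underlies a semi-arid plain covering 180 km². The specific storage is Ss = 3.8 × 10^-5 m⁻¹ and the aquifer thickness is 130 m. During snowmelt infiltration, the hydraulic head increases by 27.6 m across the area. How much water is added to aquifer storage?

S = Ss × b = 3.8 × 10^-5 m⁻¹ × 130 m = 4.94 × 10^-3
A = 180 km² = 1.8 × 10^8 m²
ΔV = S × A × Δh = 0.00494 × 1.8 × 10^8 m² × 27.6 m = 2.454 × 10^7 m³

ΔV ≈ 2.45 × 10^7 m³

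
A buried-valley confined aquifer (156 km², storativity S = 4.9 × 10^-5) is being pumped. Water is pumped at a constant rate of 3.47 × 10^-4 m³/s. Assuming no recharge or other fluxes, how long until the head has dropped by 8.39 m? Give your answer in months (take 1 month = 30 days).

A = 156 km² = 1.56 × 10^8 m²
ΔV = S × A × Δh = 4.9 × 10^-5 × 1.56 × 10^8 × 8.39 = 64130 m³
Q = 3.47 × 10^-4 m³/s = 29.98 m³/d
t = ΔV / Q = 64130 m³ / 29.98 m³/d = 2139 d
t = 2139 d ≈ 71.3 months

t ≈ 71.3 months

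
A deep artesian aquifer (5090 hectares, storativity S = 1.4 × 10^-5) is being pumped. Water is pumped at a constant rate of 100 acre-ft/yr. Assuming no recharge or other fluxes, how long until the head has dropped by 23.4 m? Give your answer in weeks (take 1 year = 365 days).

t ≈ 7.05 weeks

A = 5090 hectares = 5.09 × 10^7 m²
ΔV = S × A × Δh = 1.4 × 10^-5 × 5.09 × 10^7 × 23.4 = 16670 m³
Q = 100 acre-ft/yr = 337.9 m³/d
t = ΔV / Q = 16670 m³ / 337.9 m³/d = 49.34 d
t = 49.34 d ≈ 7.049 weeks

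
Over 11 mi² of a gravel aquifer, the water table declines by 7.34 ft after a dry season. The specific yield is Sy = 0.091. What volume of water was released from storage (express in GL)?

ΔV ≈ 5.8 GL

A = 11 mi² = 2.849 × 10^7 m²
Δh = 7.34 ft = 2.237 m
ΔV = Sy × A × Δh = 0.091 × 2.849 × 10^7 m² × 2.237 m = 5.8 × 10^6 m³
ΔV = 5.8 × 10^6 m³ = 5.8 GL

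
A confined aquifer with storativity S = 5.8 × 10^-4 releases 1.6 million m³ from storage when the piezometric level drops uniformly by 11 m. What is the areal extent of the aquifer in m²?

A ≈ 2.51 × 10^8 m²

ΔV = 1.6 million m³ = 1.6 × 10^6 m³
A = ΔV / (S × Δh) = 1.6 × 10^6 / (5.8 × 10^-4 × 11) = 2.508 × 10^8 m²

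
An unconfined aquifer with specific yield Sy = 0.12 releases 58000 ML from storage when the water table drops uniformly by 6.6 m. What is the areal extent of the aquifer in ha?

A ≈ 7320 ha

ΔV = 58000 ML = 5.8 × 10^7 m³
A = ΔV / (Sy × Δh) = 5.8 × 10^7 / (0.12 × 6.6) = 7.323 × 10^7 m²
A = 7.323 × 10^7 m² = 7323 ha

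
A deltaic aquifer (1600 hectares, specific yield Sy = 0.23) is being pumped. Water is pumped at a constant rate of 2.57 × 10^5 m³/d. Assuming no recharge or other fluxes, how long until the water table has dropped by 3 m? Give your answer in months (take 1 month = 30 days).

t ≈ 1.43 months

A = 1600 hectares = 1.6 × 10^7 m²
ΔV = Sy × A × Δh = 0.23 × 1.6 × 10^7 × 3 = 1.104 × 10^7 m³
t = ΔV / Q = 1.104 × 10^7 m³ / 2.57 × 10^5 m³/d = 42.96 d
t = 42.96 d ≈ 1.432 months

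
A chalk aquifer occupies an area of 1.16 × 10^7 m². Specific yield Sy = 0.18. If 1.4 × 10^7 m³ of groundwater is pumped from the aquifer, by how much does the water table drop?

Δh = ΔV / (Sy × A) = 1.4 × 10^7 m³ / (0.18 × 1.16 × 10^7 m²) = 6.705 m

Δh ≈ 6.7 m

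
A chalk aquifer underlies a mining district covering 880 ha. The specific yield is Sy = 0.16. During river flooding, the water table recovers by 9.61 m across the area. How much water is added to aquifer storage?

A = 880 ha = 8.8 × 10^6 m²
ΔV = Sy × A × Δh = 0.16 × 8.8 × 10^6 m² × 9.61 m = 1.353 × 10^7 m³

ΔV ≈ 1.35 × 10^7 m³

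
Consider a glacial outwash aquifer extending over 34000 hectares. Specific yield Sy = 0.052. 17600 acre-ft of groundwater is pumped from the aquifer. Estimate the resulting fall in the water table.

A = 34000 hectares = 3.4 × 10^8 m²
ΔV = 17600 acre-ft = 2.171 × 10^7 m³
Δh = ΔV / (Sy × A) = 2.171 × 10^7 m³ / (0.052 × 3.4 × 10^8 m²) = 1.228 m

Δh ≈ 1.23 m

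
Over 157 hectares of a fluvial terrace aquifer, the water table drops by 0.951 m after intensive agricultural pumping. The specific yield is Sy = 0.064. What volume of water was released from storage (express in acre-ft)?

ΔV ≈ 77.5 acre-ft

A = 157 hectares = 1.57 × 10^6 m²
ΔV = Sy × A × Δh = 0.064 × 1.57 × 10^6 m² × 0.951 m = 95560 m³
ΔV = 95560 m³ = 77.47 acre-ft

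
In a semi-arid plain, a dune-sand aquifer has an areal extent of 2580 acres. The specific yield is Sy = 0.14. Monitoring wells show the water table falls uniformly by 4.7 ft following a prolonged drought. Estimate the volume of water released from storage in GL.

ΔV ≈ 2.09 GL

A = 2580 acres = 1.044 × 10^7 m²
Δh = 4.7 ft = 1.433 m
ΔV = Sy × A × Δh = 0.14 × 1.044 × 10^7 m² × 1.433 m = 2.094 × 10^6 m³
ΔV = 2.094 × 10^6 m³ = 2.094 GL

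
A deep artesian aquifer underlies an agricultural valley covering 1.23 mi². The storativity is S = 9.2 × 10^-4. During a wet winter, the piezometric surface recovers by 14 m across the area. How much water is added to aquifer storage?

A = 1.23 mi² = 3.186 × 10^6 m²
ΔV = S × A × Δh = 9.2 × 10^-4 × 3.186 × 10^6 m² × 14 m = 41030 m³

ΔV ≈ 41000 m³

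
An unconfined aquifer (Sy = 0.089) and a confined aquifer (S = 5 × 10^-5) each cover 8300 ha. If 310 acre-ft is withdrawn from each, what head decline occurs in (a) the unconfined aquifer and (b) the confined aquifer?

A = 8300 ha = 8.3 × 10^7 m²
ΔV = 310 acre-ft = 3.824 × 10^5 m³
Unconfined: Δh_u = ΔV/(Sy·A) = 3.824 × 10^5/(0.089 × 8.3 × 10^7) = 0.05176 m
Confined: Δh_c = ΔV/(S·A) = 3.824 × 10^5/(5 × 10^-5 × 8.3 × 10^7) = 92.14 m

Δh_u ≈ 0.0518 m; Δh_c ≈ 92.1 m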